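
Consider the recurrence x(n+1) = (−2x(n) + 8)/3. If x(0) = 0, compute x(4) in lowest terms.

104/81

x(1) = (−2·0 + 8)/3 = 8/3.
x(2) = (−2·(8/3) + 8)/3 = 8/9.
x(3) = (−2·(8/9) + 8)/3 = 56/27.
x(4) = (−2·(56/27) + 8)/3 = 104/81.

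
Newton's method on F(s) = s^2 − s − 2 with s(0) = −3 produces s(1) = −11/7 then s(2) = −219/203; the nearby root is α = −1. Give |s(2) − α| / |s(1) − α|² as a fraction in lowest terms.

s(1) − α = −11/7 − (−1) = −11/7 + 1 = −4/7, so |s(1) − α| = 4/7.
s(2) − α = −219/203 − (−1) = −219/203 + 1 = −16/203, so |s(2) − α| = 16/203.
|s(1) − α|² = 16/49.
Ratio = (16/203) / (16/49) = 7/29.

7/29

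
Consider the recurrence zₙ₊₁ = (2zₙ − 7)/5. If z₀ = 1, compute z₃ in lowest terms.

−53/25

z₁ = (2·1 − 7)/5 = −1.
z₂ = (2·(−1) − 7)/5 = −9/5.
z₃ = (2·(−9/5) − 7)/5 = −53/25.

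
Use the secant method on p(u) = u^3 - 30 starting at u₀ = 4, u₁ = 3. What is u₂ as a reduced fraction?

p(4) = 34, p(3) = -3. u₂ = 3 - (-3)·(3 - 4)/((-3) - 34) = 114/37.

114/37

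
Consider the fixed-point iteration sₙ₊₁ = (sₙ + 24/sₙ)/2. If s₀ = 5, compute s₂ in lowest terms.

s₁ = (5 + 24/5)/2 = 49/10.
s₂ = (49/10 + 24/(49/10))/2 = 4801/980.

4801/980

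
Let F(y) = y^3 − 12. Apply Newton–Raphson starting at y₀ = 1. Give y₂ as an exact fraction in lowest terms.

1453/441

F'(y) = 3y^2.
F(1) = −11, F'(1) = 3, so y₁ = 1 − (−11)/3 = 14/3.
F(14/3) = 2420/27, F'(14/3) = 196/3, so y₂ = (14/3) − (2420/27)/(196/3) = 1453/441.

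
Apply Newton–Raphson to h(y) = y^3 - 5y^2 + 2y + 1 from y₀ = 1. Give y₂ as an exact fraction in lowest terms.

h'(y) = 3y^2 - 10y + 2.
h(1) = -1, h'(1) = -5, so y₁ = 1 - (-1)/(-5) = 4/5.
h(4/5) = -11/125, h'(4/5) = -102/25, so y₂ = (4/5) - (-11/125)/(-102/25) = 397/510.

397/510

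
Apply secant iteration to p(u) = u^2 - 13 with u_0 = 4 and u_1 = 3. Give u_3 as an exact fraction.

83/23

p(4) = 3, p(3) = -4. u_2 = 3 - (-4)·(3 - 4)/((-4) - 3) = 25/7.
p(3) = -4, p(25/7) = -12/49. u_3 = (25/7) - (-12/49)·((25/7) - 3)/((-12/49) - (-4)) = 83/23.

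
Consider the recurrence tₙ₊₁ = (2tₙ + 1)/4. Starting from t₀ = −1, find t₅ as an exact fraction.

29/64

t₁ = (2·(−1) + 1)/4 = −1/4.
t₂ = (2·(−1/4) + 1)/4 = 1/8.
t₃ = (2·(1/8) + 1)/4 = 5/16.
t₄ = (2·(5/16) + 1)/4 = 13/32.
t₅ = (2·(13/32) + 1)/4 = 29/64.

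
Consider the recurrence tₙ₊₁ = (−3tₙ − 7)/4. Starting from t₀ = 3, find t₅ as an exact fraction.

t₁ = (−3·3 − 7)/4 = −4.
t₂ = (−3·(−4) − 7)/4 = 5/4.
t₃ = (−3·(5/4) − 7)/4 = −43/16.
t₄ = (−3·(−43/16) − 7)/4 = 17/64.
t₅ = (−3·(17/64) − 7)/4 = −499/256.

−499/256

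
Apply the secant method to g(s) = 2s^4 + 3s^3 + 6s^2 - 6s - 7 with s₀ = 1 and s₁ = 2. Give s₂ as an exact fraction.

g(1) = -2, g(2) = 61. s₂ = 2 - 61·(2 - 1)/(61 - (-2)) = 65/63.

65/63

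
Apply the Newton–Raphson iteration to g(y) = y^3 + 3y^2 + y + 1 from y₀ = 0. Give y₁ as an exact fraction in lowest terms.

g'(y) = 3y^2 + 6y + 1.
g(0) = 1, g'(0) = 1, so y₁ = 0 - 1/1 = -1.

-1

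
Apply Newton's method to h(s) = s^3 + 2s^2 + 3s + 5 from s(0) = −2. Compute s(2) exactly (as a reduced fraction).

−3743/2030

h'(s) = 3s^2 + 4s + 3.
h(−2) = −1, h'(−2) = 7, so s(1) = (−2) − (−1)/7 = −13/7.
h(−13/7) = −27/343, h'(−13/7) = 290/49, so s(2) = (−13/7) − (−27/343)/(290/49) = −3743/2030.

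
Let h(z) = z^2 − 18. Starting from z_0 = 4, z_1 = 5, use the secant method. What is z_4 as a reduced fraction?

h(4) = −2, h(5) = 7. z_2 = 5 − 7·(5 − 4)/(7 − (−2)) = 38/9.
h(5) = 7, h(38/9) = −14/81. z_3 = (38/9) − (−14/81)·((38/9) − 5)/((−14/81) − 7) = 352/83.
h(38/9) = −14/81, h(352/83) = −98/6889. z_4 = (352/83) − (−98/6889)·((352/83) − (38/9))/((−98/6889) − (−14/81)) = 13411/3161.

13411/3161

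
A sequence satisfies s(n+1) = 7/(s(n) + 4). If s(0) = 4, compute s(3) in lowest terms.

273/212

s(1) = 7/(4 + 4) = 7/8.
s(2) = 7/(7/8 + 4) = 56/39.
s(3) = 7/(56/39 + 4) = 273/212.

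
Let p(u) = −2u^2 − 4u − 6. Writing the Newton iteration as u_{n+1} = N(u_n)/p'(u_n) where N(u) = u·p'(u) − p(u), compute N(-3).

p'(u) = −4u − 4.
N(u) = u·p'(u) − p(u) = u·(−4u − 4) − (−2u^2 − 4u − 6) = −2u^2 + 6.
N(-3) = −12.

−12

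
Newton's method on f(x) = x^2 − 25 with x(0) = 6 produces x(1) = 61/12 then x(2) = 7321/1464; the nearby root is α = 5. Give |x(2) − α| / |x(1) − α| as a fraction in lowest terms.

1/122

x(1) − α = 61/12 − 5 = 1/12, so |x(1) − α| = 1/12.
x(2) − α = 7321/1464 − 5 = 1/1464, so |x(2) − α| = 1/1464.
Ratio = (1/1464) / (1/12) = 1/122.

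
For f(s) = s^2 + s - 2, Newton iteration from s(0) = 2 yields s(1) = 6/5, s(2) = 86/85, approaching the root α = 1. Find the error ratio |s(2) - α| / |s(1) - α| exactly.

s(1) - α = 6/5 - 1 = 1/5, so |s(1) - α| = 1/5.
s(2) - α = 86/85 - 1 = 1/85, so |s(2) - α| = 1/85.
Ratio = (1/85) / (1/5) = 1/17.

1/17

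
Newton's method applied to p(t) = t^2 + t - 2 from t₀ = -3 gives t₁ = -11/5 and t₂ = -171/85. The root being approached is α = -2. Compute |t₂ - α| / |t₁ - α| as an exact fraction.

t₁ - α = -11/5 - (-2) = -11/5 + 2 = -1/5, so |t₁ - α| = 1/5.
t₂ - α = -171/85 - (-2) = -171/85 + 2 = -1/85, so |t₂ - α| = 1/85.
Ratio = (1/85) / (1/5) = 1/17.

1/17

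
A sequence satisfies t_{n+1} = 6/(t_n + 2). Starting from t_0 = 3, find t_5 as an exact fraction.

t_1 = 6/(3 + 2) = 6/5.
t_2 = 6/(6/5 + 2) = 15/8.
t_3 = 6/(15/8 + 2) = 48/31.
t_4 = 6/(48/31 + 2) = 93/55.
t_5 = 6/(93/55 + 2) = 330/203.

330/203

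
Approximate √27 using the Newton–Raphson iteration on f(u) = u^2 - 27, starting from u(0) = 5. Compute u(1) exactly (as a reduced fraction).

f'(u) = 2u.
f(5) = -2, f'(5) = 10, so u(1) = 5 - (-2)/10 = 26/5.

26/5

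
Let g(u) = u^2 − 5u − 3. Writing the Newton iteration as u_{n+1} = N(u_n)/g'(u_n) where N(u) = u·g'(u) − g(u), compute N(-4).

g'(u) = 2u − 5.
N(u) = u·g'(u) − g(u) = u·(2u − 5) − (u^2 − 5u − 3) = u^2 + 3.
N(-4) = 19.

19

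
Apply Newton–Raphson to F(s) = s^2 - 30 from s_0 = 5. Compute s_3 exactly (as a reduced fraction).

116161/21208

F'(s) = 2s.
F(5) = -5, F'(5) = 10, so s_1 = 5 - (-5)/10 = 11/2.
F(11/2) = 1/4, F'(11/2) = 11, so s_2 = (11/2) - (1/4)/11 = 241/44.
F(241/44) = 1/1936, F'(241/44) = 241/22, so s_3 = (241/44) - (1/1936)/(241/22) = 116161/21208.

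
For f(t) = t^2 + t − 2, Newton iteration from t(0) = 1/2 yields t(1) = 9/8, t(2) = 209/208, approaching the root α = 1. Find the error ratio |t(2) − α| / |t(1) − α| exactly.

t(1) − α = 9/8 − 1 = 1/8, so |t(1) − α| = 1/8.
t(2) − α = 209/208 − 1 = 1/208, so |t(2) − α| = 1/208.
Ratio = (1/208) / (1/8) = 1/26.

1/26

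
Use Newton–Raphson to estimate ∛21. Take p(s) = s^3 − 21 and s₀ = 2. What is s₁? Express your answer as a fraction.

37/12

p'(s) = 3s^2.
p(2) = −13, p'(2) = 12, so s₁ = 2 − (−13)/12 = 37/12.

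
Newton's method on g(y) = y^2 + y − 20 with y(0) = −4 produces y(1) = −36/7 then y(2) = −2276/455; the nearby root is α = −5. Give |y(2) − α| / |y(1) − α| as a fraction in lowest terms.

y(1) − α = −36/7 − (−5) = −36/7 + 5 = −1/7, so |y(1) − α| = 1/7.
y(2) − α = −2276/455 − (−5) = −2276/455 + 5 = −1/455, so |y(2) − α| = 1/455.
Ratio = (1/455) / (1/7) = 1/65.

1/65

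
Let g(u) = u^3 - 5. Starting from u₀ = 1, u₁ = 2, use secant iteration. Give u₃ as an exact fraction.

g(1) = -4, g(2) = 3. u₂ = 2 - 3·(2 - 1)/(3 - (-4)) = 11/7.
g(2) = 3, g(11/7) = -384/343. u₃ = (11/7) - (-384/343)·((11/7) - 2)/((-384/343) - 3) = 265/157.

265/157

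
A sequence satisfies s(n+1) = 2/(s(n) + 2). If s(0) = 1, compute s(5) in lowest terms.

30/41

s(1) = 2/(1 + 2) = 2/3.
s(2) = 2/(2/3 + 2) = 3/4.
s(3) = 2/(3/4 + 2) = 8/11.
s(4) = 2/(8/11 + 2) = 11/15.
s(5) = 2/(11/15 + 2) = 30/41.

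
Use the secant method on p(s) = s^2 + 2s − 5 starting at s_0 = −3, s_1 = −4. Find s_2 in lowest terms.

p(−3) = −2, p(−4) = 3. s_2 = (−4) − 3·((−4) − (−3))/(3 − (−2)) = −17/5.

−17/5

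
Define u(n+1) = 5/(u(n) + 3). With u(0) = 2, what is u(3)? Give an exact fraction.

20/17

u(1) = 5/(2 + 3) = 1.
u(2) = 5/(1 + 3) = 5/4.
u(3) = 5/(5/4 + 3) = 20/17.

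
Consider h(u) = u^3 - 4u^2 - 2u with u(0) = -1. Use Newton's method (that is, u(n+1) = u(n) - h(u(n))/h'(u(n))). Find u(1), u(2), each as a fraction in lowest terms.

h'(u) = 3u^2 - 8u - 2.
h(-1) = -3, h'(-1) = 9, so u(1) = (-1) - (-3)/9 = -2/3.
h(-2/3) = -20/27, h'(-2/3) = 14/3, so u(2) = (-2/3) - (-20/27)/(14/3) = -32/63.

u(1) = -2/3, u(2) = -32/63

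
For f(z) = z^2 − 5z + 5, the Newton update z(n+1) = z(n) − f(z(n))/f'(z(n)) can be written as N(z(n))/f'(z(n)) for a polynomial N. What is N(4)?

11

f'(z) = 2z − 5.
N(z) = z·f'(z) − f(z) = z·(2z − 5) − (z^2 − 5z + 5) = z^2 − 5.
N(4) = 11.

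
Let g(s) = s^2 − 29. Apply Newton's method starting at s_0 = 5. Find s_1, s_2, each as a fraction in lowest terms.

g'(s) = 2s.
g(5) = −4, g'(5) = 10, so s_1 = 5 − (−4)/10 = 27/5.
g(27/5) = 4/25, g'(27/5) = 54/5, so s_2 = (27/5) − (4/25)/(54/5) = 727/135.

s_1 = 27/5, s_2 = 727/135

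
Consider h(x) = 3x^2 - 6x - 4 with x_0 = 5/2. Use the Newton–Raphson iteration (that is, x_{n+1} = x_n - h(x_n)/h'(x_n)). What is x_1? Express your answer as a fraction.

h'(x) = 6x - 6.
h(5/2) = -1/4, h'(5/2) = 9, so x_1 = (5/2) - (-1/4)/9 = 91/36.

91/36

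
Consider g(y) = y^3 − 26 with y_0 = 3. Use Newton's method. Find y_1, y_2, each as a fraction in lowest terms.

y_1 = 80/27, y_2 = 767879/259200

g'(y) = 3y^2.
g(3) = 1, g'(3) = 27, so y_1 = 3 − 1/27 = 80/27.
g(80/27) = 242/19683, g'(80/27) = 6400/243, so y_2 = (80/27) − (242/19683)/(6400/243) = 767879/259200.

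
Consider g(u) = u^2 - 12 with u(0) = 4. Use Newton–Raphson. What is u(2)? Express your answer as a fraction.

g'(u) = 2u.
g(4) = 4, g'(4) = 8, so u(1) = 4 - 4/8 = 7/2.
g(7/2) = 1/4, g'(7/2) = 7, so u(2) = (7/2) - (1/4)/7 = 97/28.

97/28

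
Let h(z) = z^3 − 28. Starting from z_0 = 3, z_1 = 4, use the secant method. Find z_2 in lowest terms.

112/37

h(3) = −1, h(4) = 36. z_2 = 4 − 36·(4 − 3)/(36 − (−1)) = 112/37.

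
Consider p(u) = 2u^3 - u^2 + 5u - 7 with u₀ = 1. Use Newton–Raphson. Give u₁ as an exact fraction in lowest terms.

10/9

p'(u) = 6u^2 - 2u + 5.
p(1) = -1, p'(1) = 9, so u₁ = 1 - (-1)/9 = 10/9.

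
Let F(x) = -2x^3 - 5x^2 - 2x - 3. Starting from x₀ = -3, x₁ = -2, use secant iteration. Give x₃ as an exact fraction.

F(-3) = 12, F(-2) = -3. x₂ = (-2) - (-3)·((-2) - (-3))/((-3) - 12) = -11/5.
F(-2) = -3, F(-11/5) = -188/125. x₃ = (-11/5) - (-188/125)·((-11/5) - (-2))/((-188/125) - (-3)) = -449/187.

-449/187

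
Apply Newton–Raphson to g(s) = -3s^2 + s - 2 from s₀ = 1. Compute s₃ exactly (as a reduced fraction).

g'(s) = -6s + 1.
g(1) = -4, g'(1) = -5, so s₁ = 1 - (-4)/(-5) = 1/5.
g(1/5) = -48/25, g'(1/5) = -1/5, so s₂ = (1/5) - (-48/25)/(-1/5) = -47/5.
g(-47/5) = -6912/25, g'(-47/5) = 287/5, so s₃ = (-47/5) - (-6912/25)/(287/5) = -6577/1435.

-6577/1435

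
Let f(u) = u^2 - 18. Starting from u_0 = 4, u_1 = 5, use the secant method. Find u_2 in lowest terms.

38/9

f(4) = -2, f(5) = 7. u_2 = 5 - 7·(5 - 4)/(7 - (-2)) = 38/9.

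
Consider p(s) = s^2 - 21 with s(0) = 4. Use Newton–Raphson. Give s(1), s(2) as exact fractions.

s(1) = 37/8, s(2) = 2713/592

p'(s) = 2s.
p(4) = -5, p'(4) = 8, so s(1) = 4 - (-5)/8 = 37/8.
p(37/8) = 25/64, p'(37/8) = 37/4, so s(2) = (37/8) - (25/64)/(37/4) = 2713/592.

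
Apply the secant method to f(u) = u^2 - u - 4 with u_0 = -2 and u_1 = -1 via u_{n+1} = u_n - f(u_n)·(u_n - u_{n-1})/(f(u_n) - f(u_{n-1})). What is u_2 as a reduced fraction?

f(-2) = 2, f(-1) = -2. u_2 = (-1) - (-2)·((-1) - (-2))/((-2) - 2) = -3/2.

-3/2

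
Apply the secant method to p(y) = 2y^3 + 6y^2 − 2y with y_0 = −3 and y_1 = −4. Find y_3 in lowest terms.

−448/137

p(−3) = 6, p(−4) = −24. y_2 = (−4) − (−24)·((−4) − (−3))/((−24) − 6) = −16/5.
p(−4) = −24, p(−16/5) = 288/125. y_3 = (−16/5) − (288/125)·((−16/5) − (−4))/((288/125) − (−24)) = −448/137.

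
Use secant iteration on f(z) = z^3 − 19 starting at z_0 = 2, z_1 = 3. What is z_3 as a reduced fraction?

22441/8443

f(2) = −11, f(3) = 8. z_2 = 3 − 8·(3 − 2)/(8 − (−11)) = 49/19.
f(3) = 8, f(49/19) = −12672/6859. z_3 = (49/19) − (−12672/6859)·((49/19) − 3)/((−12672/6859) − 8) = 22441/8443.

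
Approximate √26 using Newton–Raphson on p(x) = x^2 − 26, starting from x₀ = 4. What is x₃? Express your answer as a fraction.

1468273/287952

p'(x) = 2x.
p(4) = −10, p'(4) = 8, so x₁ = 4 − (−10)/8 = 21/4.
p(21/4) = 25/16, p'(21/4) = 21/2, so x₂ = (21/4) − (25/16)/(21/2) = 857/168.
p(857/168) = 625/28224, p'(857/168) = 857/84, so x₃ = (857/168) − (625/28224)/(857/84) = 1468273/287952.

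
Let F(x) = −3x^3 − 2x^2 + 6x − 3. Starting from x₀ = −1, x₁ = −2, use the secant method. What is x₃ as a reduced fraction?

−1067/547

F(−1) = −8, F(−2) = 1. x₂ = (−2) − 1·((−2) − (−1))/(1 − (−8)) = −17/9.
F(−2) = 1, F(−17/9) = −304/243. x₃ = (−17/9) − (−304/243)·((−17/9) − (−2))/((−304/243) − 1) = −1067/547.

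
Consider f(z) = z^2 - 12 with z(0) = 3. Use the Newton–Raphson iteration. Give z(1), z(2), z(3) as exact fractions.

f'(z) = 2z.
f(3) = -3, f'(3) = 6, so z(1) = 3 - (-3)/6 = 7/2.
f(7/2) = 1/4, f'(7/2) = 7, so z(2) = (7/2) - (1/4)/7 = 97/28.
f(97/28) = 1/784, f'(97/28) = 97/14, so z(3) = (97/28) - (1/784)/(97/14) = 18817/5432.

z(1) = 7/2, z(2) = 97/28, z(3) = 18817/5432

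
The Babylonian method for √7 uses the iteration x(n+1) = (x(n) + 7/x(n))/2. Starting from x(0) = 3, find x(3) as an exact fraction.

32257/12192

x(1) = (3 + 7/3)/2 = 8/3.
x(2) = (8/3 + 7/(8/3))/2 = 127/48.
x(3) = (127/48 + 7/(127/48))/2 = 32257/12192.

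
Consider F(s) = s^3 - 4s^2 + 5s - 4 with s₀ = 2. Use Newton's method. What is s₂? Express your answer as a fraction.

F'(s) = 3s^2 - 8s + 5.
F(2) = -2, F'(2) = 1, so s₁ = 2 - (-2)/1 = 4.
F(4) = 16, F'(4) = 21, so s₂ = 4 - 16/21 = 68/21.

68/21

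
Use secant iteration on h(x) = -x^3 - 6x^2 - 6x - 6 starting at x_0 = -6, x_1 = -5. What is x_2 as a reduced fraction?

h(-6) = 30, h(-5) = -1. x_2 = (-5) - (-1)·((-5) - (-6))/((-1) - 30) = -156/31.

-156/31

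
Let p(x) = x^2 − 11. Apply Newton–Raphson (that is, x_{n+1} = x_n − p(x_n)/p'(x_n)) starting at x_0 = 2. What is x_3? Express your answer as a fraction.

319201/96240

p'(x) = 2x.
p(2) = −7, p'(2) = 4, so x_1 = 2 − (−7)/4 = 15/4.
p(15/4) = 49/16, p'(15/4) = 15/2, so x_2 = (15/4) − (49/16)/(15/2) = 401/120.
p(401/120) = 2401/14400, p'(401/120) = 401/60, so x_3 = (401/120) − (2401/14400)/(401/60) = 319201/96240.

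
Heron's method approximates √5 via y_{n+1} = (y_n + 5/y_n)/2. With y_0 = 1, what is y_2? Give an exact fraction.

y_1 = (1 + 5/1)/2 = 3.
y_2 = (3 + 5/3)/2 = 7/3.

7/3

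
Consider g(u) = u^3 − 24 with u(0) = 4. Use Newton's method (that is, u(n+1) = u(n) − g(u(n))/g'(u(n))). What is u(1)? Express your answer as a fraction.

19/6

g'(u) = 3u^2.
g(4) = 40, g'(4) = 48, so u(1) = 4 − 40/48 = 19/6.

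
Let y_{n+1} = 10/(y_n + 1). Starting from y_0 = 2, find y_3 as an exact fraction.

130/43

y_1 = 10/(2 + 1) = 10/3.
y_2 = 10/(10/3 + 1) = 30/13.
y_3 = 10/(30/13 + 1) = 130/43.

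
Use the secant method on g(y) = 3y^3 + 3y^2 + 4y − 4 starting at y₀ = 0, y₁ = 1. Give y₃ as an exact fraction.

g(0) = −4, g(1) = 6. y₂ = 1 − 6·(1 − 0)/(6 − (−4)) = 2/5.
g(1) = 6, g(2/5) = −216/125. y₃ = (2/5) − (−216/125)·((2/5) − 1)/((−216/125) − 6) = 86/161.

86/161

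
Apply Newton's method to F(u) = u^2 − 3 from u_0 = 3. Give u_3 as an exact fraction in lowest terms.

F'(u) = 2u.
F(3) = 6, F'(3) = 6, so u_1 = 3 − 6/6 = 2.
F(2) = 1, F'(2) = 4, so u_2 = 2 − 1/4 = 7/4.
F(7/4) = 1/16, F'(7/4) = 7/2, so u_3 = (7/4) − (1/16)/(7/2) = 97/56.

97/56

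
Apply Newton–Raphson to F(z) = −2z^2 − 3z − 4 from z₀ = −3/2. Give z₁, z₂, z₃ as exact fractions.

z₁ = −1/6, z₂ = −71/42, z₃ = −1513/3318

F'(z) = −4z − 3.
F(−3/2) = −4, F'(−3/2) = 3, so z₁ = (−3/2) − (−4)/3 = −1/6.
F(−1/6) = −32/9, F'(−1/6) = −7/3, so z₂ = (−1/6) − (−32/9)/(−7/3) = −71/42.
F(−71/42) = −2048/441, F'(−71/42) = 79/21, so z₃ = (−71/42) − (−2048/441)/(79/21) = −1513/3318.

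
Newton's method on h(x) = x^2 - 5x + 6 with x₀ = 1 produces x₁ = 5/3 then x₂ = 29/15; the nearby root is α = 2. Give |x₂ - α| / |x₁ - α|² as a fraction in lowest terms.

3/5

x₁ - α = 5/3 - 2 = -1/3, so |x₁ - α| = 1/3.
x₂ - α = 29/15 - 2 = -1/15, so |x₂ - α| = 1/15.
|x₁ - α|² = 1/9.
Ratio = (1/15) / (1/9) = 3/5.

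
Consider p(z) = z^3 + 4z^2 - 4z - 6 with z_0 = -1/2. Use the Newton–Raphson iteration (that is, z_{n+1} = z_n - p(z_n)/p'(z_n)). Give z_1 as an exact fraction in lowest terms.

-27/29

p'(z) = 3z^2 + 8z - 4.
p(-1/2) = -25/8, p'(-1/2) = -29/4, so z_1 = (-1/2) - (-25/8)/(-29/4) = -27/29.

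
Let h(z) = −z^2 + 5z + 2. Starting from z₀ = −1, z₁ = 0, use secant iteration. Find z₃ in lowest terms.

h(−1) = −4, h(0) = 2. z₂ = 0 − 2·(0 − (−1))/(2 − (−4)) = −1/3.
h(0) = 2, h(−1/3) = 2/9. z₃ = (−1/3) − (2/9)·((−1/3) − 0)/((2/9) − 2) = −3/8.

−3/8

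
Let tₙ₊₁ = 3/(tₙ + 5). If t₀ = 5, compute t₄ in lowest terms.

t₁ = 3/(5 + 5) = 3/10.
t₂ = 3/(3/10 + 5) = 30/53.
t₃ = 3/(30/53 + 5) = 159/295.
t₄ = 3/(159/295 + 5) = 885/1634.

885/1634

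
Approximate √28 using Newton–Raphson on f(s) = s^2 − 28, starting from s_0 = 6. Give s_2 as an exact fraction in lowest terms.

f'(s) = 2s.
f(6) = 8, f'(6) = 12, so s_1 = 6 − 8/12 = 16/3.
f(16/3) = 4/9, f'(16/3) = 32/3, so s_2 = (16/3) − (4/9)/(32/3) = 127/24.

127/24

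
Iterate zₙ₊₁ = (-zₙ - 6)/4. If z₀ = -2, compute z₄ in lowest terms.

z₁ = (-(-2) - 6)/4 = -1.
z₂ = (-(-1) - 6)/4 = -5/4.
z₃ = (-(-5/4) - 6)/4 = -19/16.
z₄ = (-(-19/16) - 6)/4 = -77/64.

-77/64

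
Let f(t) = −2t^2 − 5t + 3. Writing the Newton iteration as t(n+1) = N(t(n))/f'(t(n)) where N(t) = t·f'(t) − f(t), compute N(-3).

f'(t) = −4t − 5.
N(t) = t·f'(t) − f(t) = t·(−4t − 5) − (−2t^2 − 5t + 3) = −2t^2 − 3.
N(-3) = −21.

−21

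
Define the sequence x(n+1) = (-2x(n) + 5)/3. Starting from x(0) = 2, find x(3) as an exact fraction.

19/27

x(1) = (-2·2 + 5)/3 = 1/3.
x(2) = (-2·(1/3) + 5)/3 = 13/9.
x(3) = (-2·(13/9) + 5)/3 = 19/27.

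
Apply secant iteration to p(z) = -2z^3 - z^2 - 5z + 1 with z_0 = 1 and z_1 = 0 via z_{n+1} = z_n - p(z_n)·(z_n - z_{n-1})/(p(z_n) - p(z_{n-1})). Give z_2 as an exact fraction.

p(1) = -7, p(0) = 1. z_2 = 0 - 1·(0 - 1)/(1 - (-7)) = 1/8.

1/8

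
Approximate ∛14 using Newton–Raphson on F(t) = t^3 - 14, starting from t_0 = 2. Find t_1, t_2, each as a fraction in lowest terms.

t_1 = 5/2, t_2 = 181/75

F'(t) = 3t^2.
F(2) = -6, F'(2) = 12, so t_1 = 2 - (-6)/12 = 5/2.
F(5/2) = 13/8, F'(5/2) = 75/4, so t_2 = (5/2) - (13/8)/(75/4) = 181/75.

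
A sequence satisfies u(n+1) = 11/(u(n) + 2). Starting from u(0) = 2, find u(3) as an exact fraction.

u(1) = 11/(2 + 2) = 11/4.
u(2) = 11/(11/4 + 2) = 44/19.
u(3) = 11/(44/19 + 2) = 209/82.

209/82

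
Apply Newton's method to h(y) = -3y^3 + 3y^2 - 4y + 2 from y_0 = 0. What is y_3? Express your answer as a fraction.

h'(y) = -9y^2 + 6y - 4.
h(0) = 2, h'(0) = -4, so y_1 = 0 - 2/(-4) = 1/2.
h(1/2) = 3/8, h'(1/2) = -13/4, so y_2 = (1/2) - (3/8)/(-13/4) = 8/13.
h(8/13) = -54/2197, h'(8/13) = -628/169, so y_3 = (8/13) - (-54/2197)/(-628/169) = 2485/4082.

2485/4082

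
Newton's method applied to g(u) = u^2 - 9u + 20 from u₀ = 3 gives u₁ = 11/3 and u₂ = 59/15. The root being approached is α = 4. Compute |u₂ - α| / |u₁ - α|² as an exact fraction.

u₁ - α = 11/3 - 4 = -1/3, so |u₁ - α| = 1/3.
u₂ - α = 59/15 - 4 = -1/15, so |u₂ - α| = 1/15.
|u₁ - α|² = 1/9.
Ratio = (1/15) / (1/9) = 3/5.

3/5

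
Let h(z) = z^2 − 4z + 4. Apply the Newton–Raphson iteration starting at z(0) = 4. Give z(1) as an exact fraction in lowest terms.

h'(z) = 2z − 4.
h(4) = 4, h'(4) = 4, so z(1) = 4 − 4/4 = 3.

3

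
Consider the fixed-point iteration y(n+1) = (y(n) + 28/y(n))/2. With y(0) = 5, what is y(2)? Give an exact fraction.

5609/1060

y(1) = (5 + 28/5)/2 = 53/10.
y(2) = (53/10 + 28/(53/10))/2 = 5609/1060.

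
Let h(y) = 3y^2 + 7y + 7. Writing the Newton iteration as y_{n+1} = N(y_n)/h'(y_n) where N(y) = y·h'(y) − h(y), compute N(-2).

5

h'(y) = 6y + 7.
N(y) = y·h'(y) − h(y) = y·(6y + 7) − (3y^2 + 7y + 7) = 3y^2 − 7.
N(-2) = 5.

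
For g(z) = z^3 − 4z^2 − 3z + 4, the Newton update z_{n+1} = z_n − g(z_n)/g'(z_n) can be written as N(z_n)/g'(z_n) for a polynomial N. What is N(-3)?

g'(z) = 3z^2 − 8z − 3.
N(z) = z·g'(z) − g(z) = z·(3z^2 − 8z − 3) − (z^3 − 4z^2 − 3z + 4) = 2z^3 − 4z^2 − 4.
N(-3) = −94.

−94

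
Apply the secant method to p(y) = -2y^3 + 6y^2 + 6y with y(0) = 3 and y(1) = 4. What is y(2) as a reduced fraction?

p(3) = 18, p(4) = -8. y(2) = 4 - (-8)·(4 - 3)/((-8) - 18) = 48/13.

48/13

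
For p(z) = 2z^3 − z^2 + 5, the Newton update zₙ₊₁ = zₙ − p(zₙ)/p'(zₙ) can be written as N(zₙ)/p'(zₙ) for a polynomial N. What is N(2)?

23

p'(z) = 6z^2 − 2z.
N(z) = z·p'(z) − p(z) = z·(6z^2 − 2z) − (2z^3 − z^2 + 5) = 4z^3 − z^2 − 5.
N(2) = 23.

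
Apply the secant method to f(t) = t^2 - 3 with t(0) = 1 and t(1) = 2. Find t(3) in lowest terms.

19/11

f(1) = -2, f(2) = 1. t(2) = 2 - 1·(2 - 1)/(1 - (-2)) = 5/3.
f(2) = 1, f(5/3) = -2/9. t(3) = (5/3) - (-2/9)·((5/3) - 2)/((-2/9) - 1) = 19/11.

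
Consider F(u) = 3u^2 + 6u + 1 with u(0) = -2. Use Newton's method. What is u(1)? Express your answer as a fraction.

F'(u) = 6u + 6.
F(-2) = 1, F'(-2) = -6, so u(1) = (-2) - 1/(-6) = -11/6.

-11/6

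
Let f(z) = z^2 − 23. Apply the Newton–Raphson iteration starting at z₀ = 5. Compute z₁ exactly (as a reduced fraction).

f'(z) = 2z.
f(5) = 2, f'(5) = 10, so z₁ = 5 − 2/10 = 24/5.

24/5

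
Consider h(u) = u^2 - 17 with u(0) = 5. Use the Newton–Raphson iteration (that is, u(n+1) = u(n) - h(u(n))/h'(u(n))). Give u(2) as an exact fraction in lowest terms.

h'(u) = 2u.
h(5) = 8, h'(5) = 10, so u(1) = 5 - 8/10 = 21/5.
h(21/5) = 16/25, h'(21/5) = 42/5, so u(2) = (21/5) - (16/25)/(42/5) = 433/105.

433/105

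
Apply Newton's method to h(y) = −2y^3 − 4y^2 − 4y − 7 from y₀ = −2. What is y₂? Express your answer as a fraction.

−8843/4626

h'(y) = −6y^2 − 8y − 4.
h(−2) = 1, h'(−2) = −12, so y₁ = (−2) − 1/(−12) = −23/12.
h(−23/12) = 47/864, h'(−23/12) = −257/24, so y₂ = (−23/12) − (47/864)/(−257/24) = −8843/4626.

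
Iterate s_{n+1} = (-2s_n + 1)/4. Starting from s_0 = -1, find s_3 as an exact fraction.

5/16

s_1 = (-2·(-1) + 1)/4 = 3/4.
s_2 = (-2·(3/4) + 1)/4 = -1/8.
s_3 = (-2·(-1/8) + 1)/4 = 5/16.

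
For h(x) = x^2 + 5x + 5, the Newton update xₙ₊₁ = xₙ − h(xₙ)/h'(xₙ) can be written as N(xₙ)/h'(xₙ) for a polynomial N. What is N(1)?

h'(x) = 2x + 5.
N(x) = x·h'(x) − h(x) = x·(2x + 5) − (x^2 + 5x + 5) = x^2 − 5.
N(1) = −4.

−4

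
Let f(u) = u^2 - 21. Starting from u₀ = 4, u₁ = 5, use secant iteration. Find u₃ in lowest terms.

f(4) = -5, f(5) = 4. u₂ = 5 - 4·(5 - 4)/(4 - (-5)) = 41/9.
f(5) = 4, f(41/9) = -20/81. u₃ = (41/9) - (-20/81)·((41/9) - 5)/((-20/81) - 4) = 197/43.

197/43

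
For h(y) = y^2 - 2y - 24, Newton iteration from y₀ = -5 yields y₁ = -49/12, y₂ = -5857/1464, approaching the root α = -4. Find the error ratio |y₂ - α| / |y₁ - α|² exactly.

y₁ - α = -49/12 - (-4) = -49/12 + 4 = -1/12, so |y₁ - α| = 1/12.
y₂ - α = -5857/1464 - (-4) = -5857/1464 + 4 = -1/1464, so |y₂ - α| = 1/1464.
|y₁ - α|² = 1/144.
Ratio = (1/1464) / (1/144) = 6/61.

6/61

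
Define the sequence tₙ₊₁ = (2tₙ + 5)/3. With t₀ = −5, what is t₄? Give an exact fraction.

t₁ = (2·(−5) + 5)/3 = −5/3.
t₂ = (2·(−5/3) + 5)/3 = 5/9.
t₃ = (2·(5/9) + 5)/3 = 55/27.
t₄ = (2·(55/27) + 5)/3 = 245/81.

245/81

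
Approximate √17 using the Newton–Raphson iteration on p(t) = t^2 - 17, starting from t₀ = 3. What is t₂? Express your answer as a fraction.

161/39

p'(t) = 2t.
p(3) = -8, p'(3) = 6, so t₁ = 3 - (-8)/6 = 13/3.
p(13/3) = 16/9, p'(13/3) = 26/3, so t₂ = (13/3) - (16/9)/(26/3) = 161/39.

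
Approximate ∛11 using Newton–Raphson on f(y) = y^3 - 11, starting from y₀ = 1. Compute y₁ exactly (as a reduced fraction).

f'(y) = 3y^2.
f(1) = -10, f'(1) = 3, so y₁ = 1 - (-10)/3 = 13/3.

13/3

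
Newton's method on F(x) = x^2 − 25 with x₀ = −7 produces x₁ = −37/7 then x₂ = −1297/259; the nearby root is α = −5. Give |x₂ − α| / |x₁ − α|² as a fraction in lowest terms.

x₁ − α = −37/7 − (−5) = −37/7 + 5 = −2/7, so |x₁ − α| = 2/7.
x₂ − α = −1297/259 − (−5) = −1297/259 + 5 = −2/259, so |x₂ − α| = 2/259.
|x₁ − α|² = 4/49.
Ratio = (2/259) / (4/49) = 7/74.

7/74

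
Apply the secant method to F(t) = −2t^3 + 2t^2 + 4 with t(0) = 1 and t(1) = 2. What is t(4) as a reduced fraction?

15518/9111

F(1) = 4, F(2) = −4. t(2) = 2 − (−4)·(2 − 1)/((−4) − 4) = 3/2.
F(2) = −4, F(3/2) = 7/4. t(3) = (3/2) − (7/4)·((3/2) − 2)/((7/4) − (−4)) = 38/23.
F(3/2) = 7/4, F(38/23) = 5348/12167. t(4) = (38/23) − (5348/12167)·((38/23) − (3/2))/((5348/12167) − (7/4)) = 15518/9111.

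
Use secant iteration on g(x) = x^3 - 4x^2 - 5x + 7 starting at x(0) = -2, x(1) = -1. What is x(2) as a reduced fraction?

-3/2

g(-2) = -7, g(-1) = 7. x(2) = (-1) - 7·((-1) - (-2))/(7 - (-7)) = -3/2.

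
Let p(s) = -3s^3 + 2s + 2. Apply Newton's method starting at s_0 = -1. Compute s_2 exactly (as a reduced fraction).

p'(s) = -9s^2 + 2.
p(-1) = 3, p'(-1) = -7, so s_1 = (-1) - 3/(-7) = -4/7.
p(-4/7) = 486/343, p'(-4/7) = -46/49, so s_2 = (-4/7) - (486/343)/(-46/49) = 151/161.

151/161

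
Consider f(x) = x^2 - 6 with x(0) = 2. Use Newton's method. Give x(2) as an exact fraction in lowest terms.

49/20

f'(x) = 2x.
f(2) = -2, f'(2) = 4, so x(1) = 2 - (-2)/4 = 5/2.
f(5/2) = 1/4, f'(5/2) = 5, so x(2) = (5/2) - (1/4)/5 = 49/20.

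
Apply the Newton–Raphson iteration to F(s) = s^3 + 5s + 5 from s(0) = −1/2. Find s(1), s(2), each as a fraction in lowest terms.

s(1) = −21/23, s(2) = −79357/91264

F'(s) = 3s^2 + 5.
F(−1/2) = 19/8, F'(−1/2) = 23/4, so s(1) = (−1/2) − (19/8)/(23/4) = −21/23.
F(−21/23) = −3971/12167, F'(−21/23) = 3968/529, so s(2) = (−21/23) − (−3971/12167)/(3968/529) = −79357/91264.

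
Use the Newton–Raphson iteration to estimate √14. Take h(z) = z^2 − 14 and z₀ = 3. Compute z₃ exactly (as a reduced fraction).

2133553/570216

h'(z) = 2z.
h(3) = −5, h'(3) = 6, so z₁ = 3 − (−5)/6 = 23/6.
h(23/6) = 25/36, h'(23/6) = 23/3, so z₂ = (23/6) − (25/36)/(23/3) = 1033/276.
h(1033/276) = 625/76176, h'(1033/276) = 1033/138, so z₃ = (1033/276) − (625/76176)/(1033/138) = 2133553/570216.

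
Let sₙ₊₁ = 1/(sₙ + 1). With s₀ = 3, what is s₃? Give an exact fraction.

s₁ = 1/(3 + 1) = 1/4.
s₂ = 1/(1/4 + 1) = 4/5.
s₃ = 1/(4/5 + 1) = 5/9.

5/9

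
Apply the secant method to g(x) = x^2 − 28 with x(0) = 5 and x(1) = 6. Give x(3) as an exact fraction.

164/31

g(5) = −3, g(6) = 8. x(2) = 6 − 8·(6 − 5)/(8 − (−3)) = 58/11.
g(6) = 8, g(58/11) = −24/121. x(3) = (58/11) − (−24/121)·((58/11) − 6)/((−24/121) − 8) = 164/31.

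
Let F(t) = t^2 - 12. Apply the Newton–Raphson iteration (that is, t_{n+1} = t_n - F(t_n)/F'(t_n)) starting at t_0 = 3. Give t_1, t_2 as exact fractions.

t_1 = 7/2, t_2 = 97/28

F'(t) = 2t.
F(3) = -3, F'(3) = 6, so t_1 = 3 - (-3)/6 = 7/2.
F(7/2) = 1/4, F'(7/2) = 7, so t_2 = (7/2) - (1/4)/7 = 97/28.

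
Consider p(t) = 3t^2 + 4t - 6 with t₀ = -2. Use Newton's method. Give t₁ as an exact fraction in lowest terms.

-9/4

p'(t) = 6t + 4.
p(-2) = -2, p'(-2) = -8, so t₁ = (-2) - (-2)/(-8) = -9/4.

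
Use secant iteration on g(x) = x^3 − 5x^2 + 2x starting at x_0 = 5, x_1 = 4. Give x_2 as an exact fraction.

g(5) = 10, g(4) = −8. x_2 = 4 − (−8)·(4 − 5)/((−8) − 10) = 40/9.

40/9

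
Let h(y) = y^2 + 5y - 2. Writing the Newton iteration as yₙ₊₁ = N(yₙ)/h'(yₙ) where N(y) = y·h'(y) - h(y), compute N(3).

11

h'(y) = 2y + 5.
N(y) = y·h'(y) - h(y) = y·(2y + 5) - (y^2 + 5y - 2) = y^2 + 2.
N(3) = 11.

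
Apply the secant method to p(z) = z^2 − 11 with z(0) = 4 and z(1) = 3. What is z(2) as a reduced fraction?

p(4) = 5, p(3) = −2. z(2) = 3 − (−2)·(3 − 4)/((−2) − 5) = 23/7.

23/7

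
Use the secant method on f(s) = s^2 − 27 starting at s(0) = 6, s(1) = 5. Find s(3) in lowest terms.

291/56

f(6) = 9, f(5) = −2. s(2) = 5 − (−2)·(5 − 6)/((−2) − 9) = 57/11.
f(5) = −2, f(57/11) = −18/121. s(3) = (57/11) − (−18/121)·((57/11) − 5)/((−18/121) − (−2)) = 291/56.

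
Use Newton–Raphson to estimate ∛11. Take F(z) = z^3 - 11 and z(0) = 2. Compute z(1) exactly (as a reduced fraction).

9/4

F'(z) = 3z^2.
F(2) = -3, F'(2) = 12, so z(1) = 2 - (-3)/12 = 9/4.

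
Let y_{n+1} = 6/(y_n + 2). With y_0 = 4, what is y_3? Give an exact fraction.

y_1 = 6/(4 + 2) = 1.
y_2 = 6/(1 + 2) = 2.
y_3 = 6/(2 + 2) = 3/2.

3/2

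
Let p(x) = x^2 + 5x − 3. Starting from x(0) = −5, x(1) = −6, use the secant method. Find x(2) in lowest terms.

−11/2

p(−5) = −3, p(−6) = 3. x(2) = (−6) − 3·((−6) − (−5))/(3 − (−3)) = −11/2.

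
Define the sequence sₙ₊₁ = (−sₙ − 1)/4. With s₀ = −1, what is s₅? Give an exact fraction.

s₁ = (−(−1) − 1)/4 = 0.
s₂ = (−0 − 1)/4 = −1/4.
s₃ = (−(−1/4) − 1)/4 = −3/16.
s₄ = (−(−3/16) − 1)/4 = −13/64.
s₅ = (−(−13/64) − 1)/4 = −51/256.

−51/256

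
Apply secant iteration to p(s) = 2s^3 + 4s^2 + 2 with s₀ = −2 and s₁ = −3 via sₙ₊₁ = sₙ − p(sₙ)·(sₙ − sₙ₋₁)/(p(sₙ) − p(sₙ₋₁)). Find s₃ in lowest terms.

p(−2) = 2, p(−3) = −16. s₂ = (−3) − (−16)·((−3) − (−2))/((−16) − 2) = −19/9.
p(−3) = −16, p(−19/9) = 736/729. s₃ = (−19/9) − (736/729)·((−19/9) − (−3))/((736/729) − (−16)) = −1677/775.

−1677/775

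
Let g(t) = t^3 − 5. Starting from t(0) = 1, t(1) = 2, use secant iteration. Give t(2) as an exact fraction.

11/7

g(1) = −4, g(2) = 3. t(2) = 2 − 3·(2 − 1)/(3 − (−4)) = 11/7.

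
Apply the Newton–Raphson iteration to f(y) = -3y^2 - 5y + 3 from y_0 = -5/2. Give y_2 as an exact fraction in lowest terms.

f'(y) = -6y - 5.
f(-5/2) = -13/4, f'(-5/2) = 10, so y_1 = (-5/2) - (-13/4)/10 = -87/40.
f(-87/40) = -507/1600, f'(-87/40) = 161/20, so y_2 = (-87/40) - (-507/1600)/(161/20) = -27507/12880.

-27507/12880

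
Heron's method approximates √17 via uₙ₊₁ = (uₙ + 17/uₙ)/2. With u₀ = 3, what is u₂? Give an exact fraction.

u₁ = (3 + 17/3)/2 = 13/3.
u₂ = (13/3 + 17/(13/3))/2 = 161/39.

161/39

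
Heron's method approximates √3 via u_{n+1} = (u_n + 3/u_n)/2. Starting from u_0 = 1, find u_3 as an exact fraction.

97/56

u_1 = (1 + 3/1)/2 = 2.
u_2 = (2 + 3/2)/2 = 7/4.
u_3 = (7/4 + 3/(7/4))/2 = 97/56.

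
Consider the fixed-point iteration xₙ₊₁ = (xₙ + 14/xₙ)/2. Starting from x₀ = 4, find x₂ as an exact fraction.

449/120

x₁ = (4 + 14/4)/2 = 15/4.
x₂ = (15/4 + 14/(15/4))/2 = 449/120.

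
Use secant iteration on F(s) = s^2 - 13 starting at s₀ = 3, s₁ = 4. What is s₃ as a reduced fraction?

191/53

F(3) = -4, F(4) = 3. s₂ = 4 - 3·(4 - 3)/(3 - (-4)) = 25/7.
F(4) = 3, F(25/7) = -12/49. s₃ = (25/7) - (-12/49)·((25/7) - 4)/((-12/49) - 3) = 191/53.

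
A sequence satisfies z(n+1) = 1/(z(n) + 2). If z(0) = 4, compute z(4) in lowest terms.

z(1) = 1/(4 + 2) = 1/6.
z(2) = 1/(1/6 + 2) = 6/13.
z(3) = 1/(6/13 + 2) = 13/32.
z(4) = 1/(13/32 + 2) = 32/77.

32/77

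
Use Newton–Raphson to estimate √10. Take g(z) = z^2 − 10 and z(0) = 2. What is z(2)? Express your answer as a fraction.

g'(z) = 2z.
g(2) = −6, g'(2) = 4, so z(1) = 2 − (−6)/4 = 7/2.
g(7/2) = 9/4, g'(7/2) = 7, so z(2) = (7/2) − (9/4)/7 = 89/28.

89/28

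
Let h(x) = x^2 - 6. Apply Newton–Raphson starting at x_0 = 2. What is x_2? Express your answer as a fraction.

49/20

h'(x) = 2x.
h(2) = -2, h'(2) = 4, so x_1 = 2 - (-2)/4 = 5/2.
h(5/2) = 1/4, h'(5/2) = 5, so x_2 = (5/2) - (1/4)/5 = 49/20.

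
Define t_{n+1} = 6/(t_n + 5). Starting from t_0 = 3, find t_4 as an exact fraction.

t_1 = 6/(3 + 5) = 3/4.
t_2 = 6/(3/4 + 5) = 24/23.
t_3 = 6/(24/23 + 5) = 138/139.
t_4 = 6/(138/139 + 5) = 834/833.

834/833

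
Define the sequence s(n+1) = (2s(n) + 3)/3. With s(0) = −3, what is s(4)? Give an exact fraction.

s(1) = (2·(−3) + 3)/3 = −1.
s(2) = (2·(−1) + 3)/3 = 1/3.
s(3) = (2·(1/3) + 3)/3 = 11/9.
s(4) = (2·(11/9) + 3)/3 = 49/27.

49/27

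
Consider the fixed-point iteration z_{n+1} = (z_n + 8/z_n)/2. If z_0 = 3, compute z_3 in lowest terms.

665857/235416

z_1 = (3 + 8/3)/2 = 17/6.
z_2 = (17/6 + 8/(17/6))/2 = 577/204.
z_3 = (577/204 + 8/(577/204))/2 = 665857/235416.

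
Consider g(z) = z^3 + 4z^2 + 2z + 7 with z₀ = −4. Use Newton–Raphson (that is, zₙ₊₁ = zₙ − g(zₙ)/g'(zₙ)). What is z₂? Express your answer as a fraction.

−196847/49923

g'(z) = 3z^2 + 8z + 2.
g(−4) = −1, g'(−4) = 18, so z₁ = (−4) − (−1)/18 = −71/18.
g(−71/18) = −143/5832, g'(−71/18) = 1849/108, so z₂ = (−71/18) − (−143/5832)/(1849/108) = −196847/49923.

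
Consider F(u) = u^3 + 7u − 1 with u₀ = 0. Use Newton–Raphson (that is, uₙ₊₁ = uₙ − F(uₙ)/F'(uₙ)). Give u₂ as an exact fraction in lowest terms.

345/2422

F'(u) = 3u^2 + 7.
F(0) = −1, F'(0) = 7, so u₁ = 0 − (−1)/7 = 1/7.
F(1/7) = 1/343, F'(1/7) = 346/49, so u₂ = (1/7) − (1/343)/(346/49) = 345/2422.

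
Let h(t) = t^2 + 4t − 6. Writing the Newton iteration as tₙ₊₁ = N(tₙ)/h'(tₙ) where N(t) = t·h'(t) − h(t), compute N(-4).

22

h'(t) = 2t + 4.
N(t) = t·h'(t) − h(t) = t·(2t + 4) − (t^2 + 4t − 6) = t^2 + 6.
N(-4) = 22.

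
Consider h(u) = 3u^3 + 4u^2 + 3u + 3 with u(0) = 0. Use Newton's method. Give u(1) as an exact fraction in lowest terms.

-1

h'(u) = 9u^2 + 8u + 3.
h(0) = 3, h'(0) = 3, so u(1) = 0 - 3/3 = -1.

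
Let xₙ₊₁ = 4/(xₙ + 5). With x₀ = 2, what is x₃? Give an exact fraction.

x₁ = 4/(2 + 5) = 4/7.
x₂ = 4/(4/7 + 5) = 28/39.
x₃ = 4/(28/39 + 5) = 156/223.

156/223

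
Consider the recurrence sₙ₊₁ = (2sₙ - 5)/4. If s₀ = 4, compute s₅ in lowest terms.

-147/64

s₁ = (2·4 - 5)/4 = 3/4.
s₂ = (2·(3/4) - 5)/4 = -7/8.
s₃ = (2·(-7/8) - 5)/4 = -27/16.
s₄ = (2·(-27/16) - 5)/4 = -67/32.
s₅ = (2·(-67/32) - 5)/4 = -147/64.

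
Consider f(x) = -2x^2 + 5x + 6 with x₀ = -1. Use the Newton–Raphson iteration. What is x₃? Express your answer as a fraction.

f'(x) = -4x + 5.
f(-1) = -1, f'(-1) = 9, so x₁ = (-1) - (-1)/9 = -8/9.
f(-8/9) = -2/81, f'(-8/9) = 77/9, so x₂ = (-8/9) - (-2/81)/(77/9) = -614/693.
f(-614/693) = -8/480249, f'(-614/693) = 5921/693, so x₃ = (-614/693) - (-8/480249)/(5921/693) = -3635486/4103253.

-3635486/4103253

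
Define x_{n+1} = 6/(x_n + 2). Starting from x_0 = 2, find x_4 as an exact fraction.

78/47

x_1 = 6/(2 + 2) = 3/2.
x_2 = 6/(3/2 + 2) = 12/7.
x_3 = 6/(12/7 + 2) = 21/13.
x_4 = 6/(21/13 + 2) = 78/47.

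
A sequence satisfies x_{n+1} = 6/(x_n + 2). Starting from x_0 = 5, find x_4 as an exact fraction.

123/71

x_1 = 6/(5 + 2) = 6/7.
x_2 = 6/(6/7 + 2) = 21/10.
x_3 = 6/(21/10 + 2) = 60/41.
x_4 = 6/(60/41 + 2) = 123/71.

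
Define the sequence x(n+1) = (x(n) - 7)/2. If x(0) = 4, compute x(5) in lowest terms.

x(1) = (4 - 7)/2 = -3/2.
x(2) = ((-3/2) - 7)/2 = -17/4.
x(3) = ((-17/4) - 7)/2 = -45/8.
x(4) = ((-45/8) - 7)/2 = -101/16.
x(5) = ((-101/16) - 7)/2 = -213/32.

-213/32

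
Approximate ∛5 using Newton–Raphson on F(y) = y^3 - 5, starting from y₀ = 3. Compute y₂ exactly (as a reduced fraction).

F'(y) = 3y^2.
F(3) = 22, F'(3) = 27, so y₁ = 3 - 22/27 = 59/27.
F(59/27) = 106964/19683, F'(59/27) = 3481/243, so y₂ = (59/27) - (106964/19683)/(3481/243) = 509173/281961.

509173/281961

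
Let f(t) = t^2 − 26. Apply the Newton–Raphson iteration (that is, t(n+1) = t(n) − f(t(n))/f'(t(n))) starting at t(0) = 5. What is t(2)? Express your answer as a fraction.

5201/1020

f'(t) = 2t.
f(5) = −1, f'(5) = 10, so t(1) = 5 − (−1)/10 = 51/10.
f(51/10) = 1/100, f'(51/10) = 51/5, so t(2) = (51/10) − (1/100)/(51/5) = 5201/1020.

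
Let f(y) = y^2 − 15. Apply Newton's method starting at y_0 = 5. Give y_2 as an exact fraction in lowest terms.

31/8

f'(y) = 2y.
f(5) = 10, f'(5) = 10, so y_1 = 5 − 10/10 = 4.
f(4) = 1, f'(4) = 8, so y_2 = 4 − 1/8 = 31/8.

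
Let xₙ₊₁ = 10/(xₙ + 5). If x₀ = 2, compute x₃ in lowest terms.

x₁ = 10/(2 + 5) = 10/7.
x₂ = 10/(10/7 + 5) = 14/9.
x₃ = 10/(14/9 + 5) = 90/59.

90/59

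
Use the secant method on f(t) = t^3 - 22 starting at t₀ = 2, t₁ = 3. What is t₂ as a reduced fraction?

52/19

f(2) = -14, f(3) = 5. t₂ = 3 - 5·(3 - 2)/(5 - (-14)) = 52/19.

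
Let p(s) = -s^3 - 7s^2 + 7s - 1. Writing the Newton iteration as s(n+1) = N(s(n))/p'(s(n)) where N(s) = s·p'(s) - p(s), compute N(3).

p'(s) = -3s^2 - 14s + 7.
N(s) = s·p'(s) - p(s) = s·(-3s^2 - 14s + 7) - (-s^3 - 7s^2 + 7s - 1) = -2s^3 - 7s^2 + 1.
N(3) = -116.

-116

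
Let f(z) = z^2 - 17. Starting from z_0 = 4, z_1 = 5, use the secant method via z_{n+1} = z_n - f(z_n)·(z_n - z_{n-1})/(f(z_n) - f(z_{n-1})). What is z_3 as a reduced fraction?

f(4) = -1, f(5) = 8. z_2 = 5 - 8·(5 - 4)/(8 - (-1)) = 37/9.
f(5) = 8, f(37/9) = -8/81. z_3 = (37/9) - (-8/81)·((37/9) - 5)/((-8/81) - 8) = 169/41.

169/41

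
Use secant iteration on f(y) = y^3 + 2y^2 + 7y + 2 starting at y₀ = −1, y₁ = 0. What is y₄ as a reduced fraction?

f(−1) = −4, f(0) = 2. y₂ = 0 − 2·(0 − (−1))/(2 − (−4)) = −1/3.
f(0) = 2, f(−1/3) = −4/27. y₃ = (−1/3) − (−4/27)·((−1/3) − 0)/((−4/27) − 2) = −9/29.
f(−1/3) = −4/27, f(−9/29) = −236/24389. y₄ = (−9/29) − (−236/24389)·((−9/29) − (−1/3))/((−236/24389) − (−4/27)) = −3519/11398.

−3519/11398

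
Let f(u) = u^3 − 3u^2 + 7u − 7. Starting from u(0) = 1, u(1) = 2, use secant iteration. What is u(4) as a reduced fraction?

231667/157196

f(1) = −2, f(2) = 3. u(2) = 2 − 3·(2 − 1)/(3 − (−2)) = 7/5.
f(2) = 3, f(7/5) = −42/125. u(3) = (7/5) − (−42/125)·((7/5) − 2)/((−42/125) − 3) = 203/139.
f(7/5) = −42/125, f(203/139) = −162918/2685619. u(4) = (203/139) − (−162918/2685619)·((203/139) − (7/5))/((−162918/2685619) − (−42/125)) = 231667/157196.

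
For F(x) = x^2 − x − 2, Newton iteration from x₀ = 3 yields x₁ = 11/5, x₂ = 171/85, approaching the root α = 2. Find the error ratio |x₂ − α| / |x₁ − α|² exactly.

x₁ − α = 11/5 − 2 = 1/5, so |x₁ − α| = 1/5.
x₂ − α = 171/85 − 2 = 1/85, so |x₂ − α| = 1/85.
|x₁ − α|² = 1/25.
Ratio = (1/85) / (1/25) = 5/17.

5/17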